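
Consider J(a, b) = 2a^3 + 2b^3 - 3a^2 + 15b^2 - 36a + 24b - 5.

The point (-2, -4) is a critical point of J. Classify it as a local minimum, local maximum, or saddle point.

The mixed partial ∂²J/∂a∂b is 0, so the Hessian at any point is diag(J_aa, J_bb) = diag(6(2a - 1), 6(2b + 5)).
At (-2, -4): H = diag(-30, -18).
Both eigenvalues are negative, so H is negative definite: a local maximum.

local maximum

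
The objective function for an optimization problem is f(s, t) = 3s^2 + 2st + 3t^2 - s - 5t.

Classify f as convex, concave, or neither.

convex

f is quadratic, so its Hessian is the constant matrix H = [[6, 2], [2, 6]].
det(H) = 32, tr(H) = 12.
det(H) > 0 and tr(H) > 0, so H is positive definite everywhere: convex.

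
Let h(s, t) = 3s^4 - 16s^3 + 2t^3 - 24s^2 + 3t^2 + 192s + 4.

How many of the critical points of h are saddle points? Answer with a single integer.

3

h separates as a function of s plus a function of t, so ∇h=0 decouples.
∂h/∂s = 12(s - 4)(s - 2)(s + 2) = 0 at s ∈ {-2, 2, 4}; ∂h/∂t = 6t(t + 1) = 0 at t ∈ {-1, 0}.
The Hessian is diagonal: diag(h_ss, h_tt). Second derivatives: h_ss(-2)=288, h_ss(2)=-96, h_ss(4)=144; h_tt(-1)=-6, h_tt(0)=6.
Saddle points occur where the two diagonal entries have opposite signs: (-2, -1), (2, 0), (4, -1). Count: 3.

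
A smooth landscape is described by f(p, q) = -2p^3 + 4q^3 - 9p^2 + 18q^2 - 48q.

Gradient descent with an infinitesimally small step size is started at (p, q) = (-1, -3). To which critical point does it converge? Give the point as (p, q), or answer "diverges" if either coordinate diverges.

f is separable, so gradient descent decouples: p follows -∂f/∂p, q follows -∂f/∂q.
∂f/∂p = -6p(p + 3); at p=-1 this is 12, so p decreases.
∂f/∂q = 12(q - 1)(q + 4); at q=-3 this is -48, so q increases.
p converges to its nearest critical value -3 (a local min of the p-part); q converges to 1. The iterate converges to (-3, 1).

(-3, 1)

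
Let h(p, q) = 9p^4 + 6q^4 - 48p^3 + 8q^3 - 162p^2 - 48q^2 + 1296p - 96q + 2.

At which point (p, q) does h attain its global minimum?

(-3, 2)

h(p,q) separates as A(p) + B(q) + 2, so its minimum is min A + min B + 2.
A'(p) = 36(p - 4)(p - 3)(p + 3) vanishes at p ∈ {-3, 3, 4}; B'(q) = 24(q - 2)(q + 1)(q + 2) vanishes at q ∈ {-2, -1, 2}.
Local minima of A (where A''>0): A(-3)=-3321, A(4)=1824. Local minima of B: B(-2)=32, B(2)=-224.
So the global minimum of h is A(-3) + B(2) + 2 = -3321 − 224 + 2 = -3543, attained at (-3, 2).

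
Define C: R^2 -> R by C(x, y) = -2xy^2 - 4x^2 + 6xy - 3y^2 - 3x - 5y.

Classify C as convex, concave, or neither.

neither

The term -2xy^2 is cubic, so the Hessian is not constant.
∂²C/∂y² = -4x - 6, which takes both signs as x varies (negative for sufficiently large x). A diagonal entry of the Hessian changing sign means the Hessian is neither positive- nor negative-semidefinite on all of R^2.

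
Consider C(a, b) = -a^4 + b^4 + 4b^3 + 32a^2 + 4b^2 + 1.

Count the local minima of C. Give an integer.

C separates as a function of a plus a function of b, so ∇C=0 decouples.
∂C/∂a = -4a(a - 4)(a + 4) = 0 at a ∈ {-4, 0, 4}; ∂C/∂b = 4b(b + 1)(b + 2) = 0 at b ∈ {-2, -1, 0}.
The Hessian is diagonal: diag(C_aa, C_bb). Second derivatives: C_aa(-4)=-128, C_aa(0)=64, C_aa(4)=-128; C_bb(-2)=8, C_bb(-1)=-4, C_bb(0)=8.
Local minima occur where both diagonal entries positive: (0, -2), (0, 0). Count: 2.

2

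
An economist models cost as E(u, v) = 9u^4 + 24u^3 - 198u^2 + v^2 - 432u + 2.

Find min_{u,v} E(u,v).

-1699

E(u,v) separates as P(u) + Q(v) + 2, so its minimum is min P + min Q + 2.
P'(u) = 36(u - 3)(u + 1)(u + 4) vanishes at u ∈ {-4, -1, 3}; Q'(v) = 2v vanishes at v ∈ {0}.
Local minima of P (where P''>0): P(-4)=-672, P(3)=-1701. Local minima of Q: Q(0)=0.
So the global minimum of E is P(3) + Q(0) + 2 = -1701 + 0 + 2 = -1699, attained at (3, 0).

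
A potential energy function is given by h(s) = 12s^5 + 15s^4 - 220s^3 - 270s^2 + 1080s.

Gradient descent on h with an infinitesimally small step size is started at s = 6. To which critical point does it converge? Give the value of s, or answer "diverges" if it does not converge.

3

h'(s) = 60(s - 3)(s - 1)(s + 2)(s + 3), so h'(6) = 64800.
Gradient descent moves in the -h' direction, i.e. s is decreasing.
The nearest critical point in that direction is s = 3, where h'' = 3600 > 0 (a local minimum). The iterate converges there.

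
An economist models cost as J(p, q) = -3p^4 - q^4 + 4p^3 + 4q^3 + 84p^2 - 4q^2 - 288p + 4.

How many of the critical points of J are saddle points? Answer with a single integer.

J separates as a function of p plus a function of q, so ∇J=0 decouples.
∂J/∂p = -12(p - 3)(p - 2)(p + 4) = 0 at p ∈ {-4, 2, 3}; ∂J/∂q = -4q(q - 2)(q - 1) = 0 at q ∈ {0, 1, 2}.
The Hessian is diagonal: diag(J_pp, J_qq). Second derivatives: J_pp(-4)=-504, J_pp(2)=72, J_pp(3)=-84; J_qq(0)=-8, J_qq(1)=4, J_qq(2)=-8.
Saddle points occur where the two diagonal entries have opposite signs: (-4, 1), (2, 0), (2, 2), (3, 1). Count: 4.

4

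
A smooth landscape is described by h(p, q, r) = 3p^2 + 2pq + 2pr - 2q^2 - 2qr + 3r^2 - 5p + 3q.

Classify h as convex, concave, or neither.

h is quadratic, so its Hessian is the constant matrix H = [[6, 2, 2], [2, -4, -2], [2, -2, 6]].
Leading principal minors: 6, -28, -192.
Neither pattern holds ⇒ H is indefinite ⇒ neither convex nor concave.

neither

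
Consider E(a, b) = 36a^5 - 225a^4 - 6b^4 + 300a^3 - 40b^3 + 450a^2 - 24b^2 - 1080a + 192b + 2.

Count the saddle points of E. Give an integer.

E separates as a function of a plus a function of b, so ∇E=0 decouples.
∂E/∂a = 180(a - 3)(a - 2)(a - 1)(a + 1) = 0 at a ∈ {-1, 1, 2, 3}; ∂E/∂b = -24(b - 1)(b + 2)(b + 4) = 0 at b ∈ {-4, -2, 1}.
The Hessian is diagonal: diag(E_aa, E_bb). Second derivatives: E_aa(-1)=-4320, E_aa(1)=720, E_aa(2)=-540, E_aa(3)=1440; E_bb(-4)=-240, E_bb(-2)=144, E_bb(1)=-360.
Saddle points occur where the two diagonal entries have opposite signs: (-1, -2), (1, -4), (1, 1), (2, -2), (3, -4), (3, 1). Count: 6.

6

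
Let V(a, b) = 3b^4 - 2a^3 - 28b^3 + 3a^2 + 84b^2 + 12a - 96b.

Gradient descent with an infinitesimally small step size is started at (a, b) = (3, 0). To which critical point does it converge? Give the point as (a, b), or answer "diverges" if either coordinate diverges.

diverges

V is separable, so gradient descent decouples: a follows -∂V/∂a, b follows -∂V/∂b.
∂V/∂a = -6(a - 2)(a + 1); at a=3 this is -24, so a increases.
∂V/∂b = 12(b - 4)(b - 2)(b - 1); at b=0 this is -96, so b increases.
The a-coordinate has no critical point in that direction and runs off to infinity.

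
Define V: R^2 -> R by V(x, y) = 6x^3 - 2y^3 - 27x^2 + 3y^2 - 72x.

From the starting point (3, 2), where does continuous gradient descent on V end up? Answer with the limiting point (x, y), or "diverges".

V is separable, so gradient descent decouples: x follows -∂V/∂x, y follows -∂V/∂y.
∂V/∂x = 18(x - 4)(x + 1); at x=3 this is -72, so x increases.
∂V/∂y = -6y(y - 1); at y=2 this is -12, so y increases.
The y-coordinate has no critical point in that direction and runs off to infinity.

diverges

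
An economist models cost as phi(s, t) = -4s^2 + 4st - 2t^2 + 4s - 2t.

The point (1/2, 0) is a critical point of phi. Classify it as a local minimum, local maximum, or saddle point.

local maximum

The Hessian of phi is constant: H = [[-8, 4], [4, -4]].
det(H) = (-8)·(-4) − 4² = 16.
det(H) > 0 and tr(H) = -12 < 0, so H is negative definite and the point is a local maximum.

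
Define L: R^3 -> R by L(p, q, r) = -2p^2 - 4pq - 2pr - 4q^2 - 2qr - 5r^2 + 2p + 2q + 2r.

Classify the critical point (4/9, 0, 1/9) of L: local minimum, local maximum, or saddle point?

local maximum

The Hessian is constant: H = [[-4, -4, -2], [-4, -8, -2], [-2, -2, -10]].
Leading principal minors: Δ₁ = -4, Δ₂ = 16, Δ₃ = -144.
The minors alternate sign starting negative (−, +, −), so H is negative definite: a local maximum.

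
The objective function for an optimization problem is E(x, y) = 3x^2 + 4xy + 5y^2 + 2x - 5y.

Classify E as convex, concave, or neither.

E is quadratic, so its Hessian is the constant matrix H = [[6, 4], [4, 10]].
det(H) = 44, tr(H) = 16.
det(H) > 0 and tr(H) > 0, so H is positive definite everywhere: convex.

convex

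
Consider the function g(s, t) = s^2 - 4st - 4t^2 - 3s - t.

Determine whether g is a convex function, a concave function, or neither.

neither

g is quadratic, so its Hessian is the constant matrix H = [[2, -4], [-4, -8]].
det(H) = -32, tr(H) = -6.
det(H) < 0, so H is indefinite: neither convex nor concave.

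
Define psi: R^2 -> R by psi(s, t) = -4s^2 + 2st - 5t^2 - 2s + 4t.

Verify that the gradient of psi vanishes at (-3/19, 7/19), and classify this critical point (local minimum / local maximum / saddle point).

local maximum

∇psi = (-8s + 2t - 2, 2s - 10t + 4); substituting (-3/19, 7/19) gives ∇psi = (0, 0), so (-3/19, 7/19) is indeed a critical point.
The Hessian of psi is constant: H = [[-8, 2], [2, -10]].
det(H) = (-8)·(-10) − 2² = 76.
det(H) > 0 and tr(H) = -18 < 0, so H is negative definite and the point is a local maximum.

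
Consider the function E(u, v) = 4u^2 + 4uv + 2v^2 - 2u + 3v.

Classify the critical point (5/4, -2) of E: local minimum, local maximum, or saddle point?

The Hessian of E is constant: H = [[8, 4], [4, 4]].
det(H) = 8·4 − 4² = 16.
det(H) > 0 and tr(H) = 12 > 0, so H is positive definite and the point is a local minimum.

local minimum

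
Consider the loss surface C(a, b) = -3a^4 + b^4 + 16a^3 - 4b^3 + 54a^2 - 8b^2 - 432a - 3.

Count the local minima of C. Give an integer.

2

C separates as a function of a plus a function of b, so ∇C=0 decouples.
∂C/∂a = -12(a - 4)(a - 3)(a + 3) = 0 at a ∈ {-3, 3, 4}; ∂C/∂b = 4b(b - 4)(b + 1) = 0 at b ∈ {-1, 0, 4}.
The Hessian is diagonal: diag(C_aa, C_bb). Second derivatives: C_aa(-3)=-504, C_aa(3)=72, C_aa(4)=-84; C_bb(-1)=20, C_bb(0)=-16, C_bb(4)=80.
Local minima occur where both diagonal entries positive: (3, -1), (3, 4). Count: 2.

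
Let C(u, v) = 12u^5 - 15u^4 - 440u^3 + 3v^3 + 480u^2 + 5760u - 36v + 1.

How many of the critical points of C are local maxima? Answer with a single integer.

C separates as a function of u plus a function of v, so ∇C=0 decouples.
∂C/∂u = 60(u - 4)(u - 3)(u + 2)(u + 4) = 0 at u ∈ {-4, -2, 3, 4}; ∂C/∂v = 9(v - 2)(v + 2) = 0 at v ∈ {-2, 2}.
The Hessian is diagonal: diag(C_uu, C_vv). Second derivatives: C_uu(-4)=-6720, C_uu(-2)=3600, C_uu(3)=-2100, C_uu(4)=2880; C_vv(-2)=-36, C_vv(2)=36.
Local maxima occur where both diagonal entries negative: (-4, -2), (3, -2). Count: 2.

2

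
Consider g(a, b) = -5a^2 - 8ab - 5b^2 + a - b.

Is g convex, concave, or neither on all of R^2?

g is quadratic, so its Hessian is the constant matrix H = [[-10, -8], [-8, -10]].
det(H) = 36, tr(H) = -20.
det(H) > 0 and tr(H) < 0, so H is negative definite everywhere: concave.

concave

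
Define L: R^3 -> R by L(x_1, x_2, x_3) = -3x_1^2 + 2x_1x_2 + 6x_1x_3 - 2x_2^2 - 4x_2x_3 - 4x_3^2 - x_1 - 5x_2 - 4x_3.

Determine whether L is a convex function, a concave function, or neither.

L is quadratic, so its Hessian is the constant matrix H = [[-6, 2, 6], [2, -4, -4], [6, -4, -8]].
Leading principal minors: -6, 20, -16.
Signs alternate −, +, − ⇒ H ≺ 0 ⇒ concave.

concave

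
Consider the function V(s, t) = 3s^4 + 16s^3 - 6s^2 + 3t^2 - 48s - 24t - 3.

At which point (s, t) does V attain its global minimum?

V(s,t) separates as P(s) + Q(t) − 3, so its minimum is min P + min Q − 3.
P'(s) = 12(s - 1)(s + 1)(s + 4) vanishes at s ∈ {-4, -1, 1}; Q'(t) = 6(t - 4) vanishes at t ∈ {4}.
Local minima of P (where P''>0): P(-4)=-160, P(1)=-35. Local minima of Q: Q(4)=-48.
So the global minimum of V is P(-4) + Q(4) − 3 = -160 − 48 − 3 = -211, attained at (-4, 4).

(-4, 4)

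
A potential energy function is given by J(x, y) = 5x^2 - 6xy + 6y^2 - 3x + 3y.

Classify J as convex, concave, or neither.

convex

J is quadratic, so its Hessian is the constant matrix H = [[10, -6], [-6, 12]].
det(H) = 84, tr(H) = 22.
det(H) > 0 and tr(H) > 0, so H is positive definite everywhere: convex.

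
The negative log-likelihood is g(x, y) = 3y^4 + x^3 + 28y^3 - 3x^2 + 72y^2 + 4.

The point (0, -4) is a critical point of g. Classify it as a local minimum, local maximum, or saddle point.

saddle point

The mixed partial ∂²g/∂x∂y is 0, so the Hessian at any point is diag(g_xx, g_yy) = diag(6(x - 1), 12(3y^2 + 14y + 12)).
At (0, -4): H = diag(-6, 48).
The eigenvalues have opposite signs, so H is indefinite: a saddle point.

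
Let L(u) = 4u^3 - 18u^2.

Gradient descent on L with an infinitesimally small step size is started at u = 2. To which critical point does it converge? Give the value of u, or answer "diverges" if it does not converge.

L'(u) = 12u(u - 3), so L'(2) = -24.
Gradient descent moves in the -L' direction, i.e. u is increasing.
The nearest critical point in that direction is u = 3, where L'' = 36 > 0 (a local minimum). The iterate converges there.

3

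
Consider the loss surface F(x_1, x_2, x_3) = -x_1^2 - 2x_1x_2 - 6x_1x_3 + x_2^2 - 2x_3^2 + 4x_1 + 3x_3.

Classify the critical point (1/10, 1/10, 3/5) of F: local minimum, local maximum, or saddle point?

saddle point

The Hessian is constant: H = [[-2, -2, -6], [-2, 2, 0], [-6, 0, -4]].
Leading principal minors: Δ₁ = -2, Δ₂ = -8, Δ₃ = -40.
The minors fit neither the all-positive nor the alternating-sign pattern, so H is indefinite: a saddle point.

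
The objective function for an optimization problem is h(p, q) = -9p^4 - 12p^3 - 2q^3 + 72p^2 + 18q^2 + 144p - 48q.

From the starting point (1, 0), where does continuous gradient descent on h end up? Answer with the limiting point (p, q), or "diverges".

(-1, 2)

h is separable, so gradient descent decouples: p follows -∂h/∂p, q follows -∂h/∂q.
∂h/∂p = -36(p - 2)(p + 1)(p + 2); at p=1 this is 216, so p decreases.
∂h/∂q = -6(q - 4)(q - 2); at q=0 this is -48, so q increases.
p converges to its nearest critical value -1 (a local min of the p-part); q converges to 2. The iterate converges to (-1, 2).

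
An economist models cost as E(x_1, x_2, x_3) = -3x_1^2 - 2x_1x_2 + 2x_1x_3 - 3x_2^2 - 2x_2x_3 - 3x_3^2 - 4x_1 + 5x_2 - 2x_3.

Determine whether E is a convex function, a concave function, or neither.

E is quadratic, so its Hessian is the constant matrix H = [[-6, -2, 2], [-2, -6, -2], [2, -2, -6]].
Leading principal minors: -6, 32, -128.
Signs alternate −, +, − ⇒ H ≺ 0 ⇒ concave.

concave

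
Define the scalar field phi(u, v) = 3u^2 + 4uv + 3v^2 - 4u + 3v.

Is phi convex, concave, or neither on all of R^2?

phi is quadratic, so its Hessian is the constant matrix H = [[6, 4], [4, 6]].
det(H) = 20, tr(H) = 12.
det(H) > 0 and tr(H) > 0, so H is positive definite everywhere: convex.

convex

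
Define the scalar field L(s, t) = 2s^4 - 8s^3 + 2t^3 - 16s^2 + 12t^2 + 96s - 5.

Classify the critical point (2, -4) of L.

local maximum

The mixed partial ∂²L/∂s∂t is 0, so the Hessian at any point is diag(L_ss, L_tt) = diag(8(3s^2 - 6s - 4), 12(t + 2)).
At (2, -4): H = diag(-32, -24).
Both eigenvalues are negative, so H is negative definite: a local maximum.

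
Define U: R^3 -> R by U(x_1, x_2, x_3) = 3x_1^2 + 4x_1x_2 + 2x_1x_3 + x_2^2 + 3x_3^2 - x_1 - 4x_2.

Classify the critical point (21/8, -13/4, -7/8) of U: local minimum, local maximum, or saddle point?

saddle point

The Hessian is constant: H = [[6, 4, 2], [4, 2, 0], [2, 0, 6]].
Leading principal minors: Δ₁ = 6, Δ₂ = -4, Δ₃ = -32.
The minors fit neither the all-positive nor the alternating-sign pattern, so H is indefinite: a saddle point.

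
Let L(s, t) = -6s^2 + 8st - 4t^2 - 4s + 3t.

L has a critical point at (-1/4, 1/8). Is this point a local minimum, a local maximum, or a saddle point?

local maximum

The Hessian of L is constant: H = [[-12, 8], [8, -8]].
det(H) = (-12)·(-8) − 8² = 32.
det(H) > 0 and tr(H) = -20 < 0, so H is negative definite and the point is a local maximum.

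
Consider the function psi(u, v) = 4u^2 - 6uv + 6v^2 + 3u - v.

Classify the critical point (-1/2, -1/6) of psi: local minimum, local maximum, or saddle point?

The Hessian of psi is constant: H = [[8, -6], [-6, 12]].
det(H) = 8·12 − (-6)² = 60.
det(H) > 0 and tr(H) = 20 > 0, so H is positive definite and the point is a local minimum.

local minimum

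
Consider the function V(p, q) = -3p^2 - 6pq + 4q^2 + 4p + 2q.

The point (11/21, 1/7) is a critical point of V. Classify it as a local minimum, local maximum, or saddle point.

saddle point

The Hessian of V is constant: H = [[-6, -6], [-6, 8]].
det(H) = (-6)·8 − (-6)² = -84.
Since det(H) < 0, H is indefinite and the critical point is a saddle point.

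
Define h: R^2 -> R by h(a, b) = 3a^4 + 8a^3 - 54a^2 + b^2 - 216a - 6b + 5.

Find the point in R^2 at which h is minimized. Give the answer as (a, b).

(3, 3)

h(a,b) separates as P(a) + Q(b) + 5, so its minimum is min P + min Q + 5.
P'(a) = 12(a - 3)(a + 2)(a + 3) vanishes at a ∈ {-3, -2, 3}; Q'(b) = 2b - 6 vanishes at b ∈ {3}.
Local minima of P (where P''>0): P(-3)=189, P(3)=-675. Local minima of Q: Q(3)=-9.
So the global minimum of h is P(3) + Q(3) + 5 = -675 − 9 + 5 = -679, attained at (3, 3).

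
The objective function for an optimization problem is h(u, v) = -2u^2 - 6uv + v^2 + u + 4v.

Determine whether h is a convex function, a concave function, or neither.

neither

h is quadratic, so its Hessian is the constant matrix H = [[-4, -6], [-6, 2]].
det(H) = -44, tr(H) = -2.
det(H) < 0, so H is indefinite: neither convex nor concave.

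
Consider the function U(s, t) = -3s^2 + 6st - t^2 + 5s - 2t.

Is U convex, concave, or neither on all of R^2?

neither

U is quadratic, so its Hessian is the constant matrix H = [[-6, 6], [6, -2]].
det(H) = -24, tr(H) = -8.
det(H) < 0, so H is indefinite: neither convex nor concave.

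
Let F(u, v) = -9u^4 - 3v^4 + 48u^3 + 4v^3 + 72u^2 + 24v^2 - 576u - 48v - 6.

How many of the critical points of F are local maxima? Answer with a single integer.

F separates as a function of u plus a function of v, so ∇F=0 decouples.
∂F/∂u = -36(u - 4)(u - 2)(u + 2) = 0 at u ∈ {-2, 2, 4}; ∂F/∂v = -12(v - 2)(v - 1)(v + 2) = 0 at v ∈ {-2, 1, 2}.
The Hessian is diagonal: diag(F_uu, F_vv). Second derivatives: F_uu(-2)=-864, F_uu(2)=288, F_uu(4)=-432; F_vv(-2)=-144, F_vv(1)=36, F_vv(2)=-48.
Local maxima occur where both diagonal entries negative: (-2, -2), (-2, 2), (4, -2), (4, 2). Count: 4.

4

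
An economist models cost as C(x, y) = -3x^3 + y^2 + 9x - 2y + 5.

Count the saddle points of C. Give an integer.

C separates as a function of x plus a function of y, so ∇C=0 decouples.
∂C/∂x = -9(x - 1)(x + 1) = 0 at x ∈ {-1, 1}; ∂C/∂y = 2(y - 1) = 0 at y ∈ {1}.
The Hessian is diagonal: diag(C_xx, C_yy). Second derivatives: C_xx(-1)=18, C_xx(1)=-18; C_yy(1)=2.
Saddle points occur where the two diagonal entries have opposite signs: (1, 1). Count: 1.

1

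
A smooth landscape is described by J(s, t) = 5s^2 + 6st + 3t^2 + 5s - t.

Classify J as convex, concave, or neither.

J is quadratic, so its Hessian is the constant matrix H = [[10, 6], [6, 6]].
det(H) = 24, tr(H) = 16.
det(H) > 0 and tr(H) > 0, so H is positive definite everywhere: convex.

convex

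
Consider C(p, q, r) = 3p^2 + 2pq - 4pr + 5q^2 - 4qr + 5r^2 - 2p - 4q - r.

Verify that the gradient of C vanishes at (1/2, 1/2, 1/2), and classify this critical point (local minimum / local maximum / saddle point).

local minimum

∇C = (6p + 2q - 4r - 2, 2p + 10q - 4r - 4, -4p - 4q + 10r - 1); substituting (1/2, 1/2, 1/2) gives ∇C = (0, 0, 0), so (1/2, 1/2, 1/2) is indeed a critical point.
The Hessian is constant: H = [[6, 2, -4], [2, 10, -4], [-4, -4, 10]].
Leading principal minors: Δ₁ = 6, Δ₂ = 56, Δ₃ = 368.
All leading minors are positive, so H is positive definite: a local minimum.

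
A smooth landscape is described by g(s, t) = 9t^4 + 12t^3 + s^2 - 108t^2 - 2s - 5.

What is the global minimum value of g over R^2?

g(s,t) separates as P(s) + Q(t) − 5, so its minimum is min P + min Q − 5.
P'(s) = 2s - 2 vanishes at s ∈ {1}; Q'(t) = 36t(t - 2)(t + 3) vanishes at t ∈ {-3, 0, 2}.
Local minima of P (where P''>0): P(1)=-1. Local minima of Q: Q(-3)=-567, Q(2)=-192.
So the global minimum of g is P(1) + Q(-3) − 5 = -1 − 567 − 5 = -573, attained at (1, -3).

-573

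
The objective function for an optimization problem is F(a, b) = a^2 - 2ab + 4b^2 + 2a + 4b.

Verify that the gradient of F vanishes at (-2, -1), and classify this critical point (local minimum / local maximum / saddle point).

∇F = (2a - 2b + 2, -2a + 8b + 4); substituting (-2, -1) gives ∇F = (0, 0), so (-2, -1) is indeed a critical point.
The Hessian of F is constant: H = [[2, -2], [-2, 8]].
det(H) = 2·8 − (-2)² = 12.
det(H) > 0 and tr(H) = 10 > 0, so H is positive definite and the point is a local minimum.

local minimum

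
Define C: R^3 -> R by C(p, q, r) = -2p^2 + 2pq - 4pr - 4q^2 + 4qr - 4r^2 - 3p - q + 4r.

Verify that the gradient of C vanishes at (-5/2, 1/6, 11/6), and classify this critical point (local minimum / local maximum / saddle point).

∇C = (-4p + 2q - 4r - 3, 2p - 8q + 4r - 1, -4p + 4q - 8r + 4); substituting (-5/2, 1/6, 11/6) gives ∇C = (0, 0, 0), so (-5/2, 1/6, 11/6) is indeed a critical point.
The Hessian is constant: H = [[-4, 2, -4], [2, -8, 4], [-4, 4, -8]].
Leading principal minors: Δ₁ = -4, Δ₂ = 28, Δ₃ = -96.
The minors alternate sign starting negative (−, +, −), so H is negative definite: a local maximum.

local maximum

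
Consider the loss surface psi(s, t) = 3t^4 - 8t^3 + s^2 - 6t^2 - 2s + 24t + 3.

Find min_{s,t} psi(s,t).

psi(s,t) separates as P(s) + Q(t) + 3, so its minimum is min P + min Q + 3.
P'(s) = 2s - 2 vanishes at s ∈ {1}; Q'(t) = 12(t - 2)(t - 1)(t + 1) vanishes at t ∈ {-1, 1, 2}.
Local minima of P (where P''>0): P(1)=-1. Local minima of Q: Q(-1)=-19, Q(2)=8.
So the global minimum of psi is P(1) + Q(-1) + 3 = -1 − 19 + 3 = -17, attained at (1, -1).

-17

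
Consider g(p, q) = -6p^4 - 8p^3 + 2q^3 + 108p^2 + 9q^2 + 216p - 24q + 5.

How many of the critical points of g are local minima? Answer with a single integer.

1

g separates as a function of p plus a function of q, so ∇g=0 decouples.
∂g/∂p = -24(p - 3)(p + 1)(p + 3) = 0 at p ∈ {-3, -1, 3}; ∂g/∂q = 6(q - 1)(q + 4) = 0 at q ∈ {-4, 1}.
The Hessian is diagonal: diag(g_pp, g_qq). Second derivatives: g_pp(-3)=-288, g_pp(-1)=192, g_pp(3)=-576; g_qq(-4)=-30, g_qq(1)=30.
Local minima occur where both diagonal entries positive: (-1, 1). Count: 1.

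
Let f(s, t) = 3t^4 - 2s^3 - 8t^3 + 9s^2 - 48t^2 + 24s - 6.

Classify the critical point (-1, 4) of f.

The mixed partial ∂²f/∂s∂t is 0, so the Hessian at any point is diag(f_ss, f_tt) = diag(6(-2s + 3), 12(3t^2 - 4t - 8)).
At (-1, 4): H = diag(30, 288).
Both eigenvalues are positive, so H is positive definite: a local minimum.

local minimum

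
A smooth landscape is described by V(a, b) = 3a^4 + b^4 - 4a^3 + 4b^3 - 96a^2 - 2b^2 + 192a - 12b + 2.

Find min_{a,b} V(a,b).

V(a,b) separates as P(a) + Q(b) + 2, so its minimum is min P + min Q + 2.
P'(a) = 12(a - 4)(a - 1)(a + 4) vanishes at a ∈ {-4, 1, 4}; Q'(b) = 4(b - 1)(b + 1)(b + 3) vanishes at b ∈ {-3, -1, 1}.
Local minima of P (where P''>0): P(-4)=-1280, P(4)=-256. Local minima of Q: Q(-3)=-9, Q(1)=-9.
So the global minimum of V is P(-4) + Q(-3) + 2 = -1280 − 9 + 2 = -1287, attained at (-4, -3).

-1287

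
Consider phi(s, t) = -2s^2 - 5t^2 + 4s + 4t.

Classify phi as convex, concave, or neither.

phi is quadratic, so its Hessian is the constant matrix H = [[-4, 0], [0, -10]].
det(H) = 40, tr(H) = -14.
det(H) > 0 and tr(H) < 0, so H is negative definite everywhere: concave.

concave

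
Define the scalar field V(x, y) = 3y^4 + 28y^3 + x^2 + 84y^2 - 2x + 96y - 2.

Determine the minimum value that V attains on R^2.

V(x,y) separates as P(x) + Q(y) − 2, so its minimum is min P + min Q − 2.
P'(x) = 2x - 2 vanishes at x ∈ {1}; Q'(y) = 12(y + 1)(y + 2)(y + 4) vanishes at y ∈ {-4, -2, -1}.
Local minima of P (where P''>0): P(1)=-1. Local minima of Q: Q(-4)=-64, Q(-1)=-37.
So the global minimum of V is P(1) + Q(-4) − 2 = -1 − 64 − 2 = -67, attained at (1, -4).

-67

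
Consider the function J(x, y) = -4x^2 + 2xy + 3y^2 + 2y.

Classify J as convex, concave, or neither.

neither

J is quadratic, so its Hessian is the constant matrix H = [[-8, 2], [2, 6]].
det(H) = -52, tr(H) = -2.
det(H) < 0, so H is indefinite: neither convex nor concave.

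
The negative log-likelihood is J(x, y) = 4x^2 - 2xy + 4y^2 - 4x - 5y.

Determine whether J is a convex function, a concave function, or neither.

J is quadratic, so its Hessian is the constant matrix H = [[8, -2], [-2, 8]].
det(H) = 60, tr(H) = 16.
det(H) > 0 and tr(H) > 0, so H is positive definite everywhere: convex.

convex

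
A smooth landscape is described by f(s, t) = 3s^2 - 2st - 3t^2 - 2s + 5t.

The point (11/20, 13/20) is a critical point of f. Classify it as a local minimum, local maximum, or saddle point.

The Hessian of f is constant: H = [[6, -2], [-2, -6]].
det(H) = 6·(-6) − (-2)² = -40.
Since det(H) < 0, H is indefinite and the critical point is a saddle point.

saddle point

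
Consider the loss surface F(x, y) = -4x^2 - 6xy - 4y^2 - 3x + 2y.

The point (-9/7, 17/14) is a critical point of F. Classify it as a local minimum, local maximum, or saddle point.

local maximum

The Hessian of F is constant: H = [[-8, -6], [-6, -8]].
det(H) = (-8)·(-8) − (-6)² = 28.
det(H) > 0 and tr(H) = -16 < 0, so H is negative definite and the point is a local maximum.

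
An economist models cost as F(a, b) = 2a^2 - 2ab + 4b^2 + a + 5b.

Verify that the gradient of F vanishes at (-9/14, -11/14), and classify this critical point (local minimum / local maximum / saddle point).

local minimum

∇F = (4a - 2b + 1, -2a + 8b + 5); substituting (-9/14, -11/14) gives ∇F = (0, 0), so (-9/14, -11/14) is indeed a critical point.
The Hessian of F is constant: H = [[4, -2], [-2, 8]].
det(H) = 4·8 − (-2)² = 28.
det(H) > 0 and tr(H) = 12 > 0, so H is positive definite and the point is a local minimum.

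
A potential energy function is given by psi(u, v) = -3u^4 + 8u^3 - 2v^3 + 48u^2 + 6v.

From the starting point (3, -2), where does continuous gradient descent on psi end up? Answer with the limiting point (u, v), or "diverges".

(0, -1)

psi is separable, so gradient descent decouples: u follows -∂psi/∂u, v follows -∂psi/∂v.
∂psi/∂u = -12u(u - 4)(u + 2); at u=3 this is 180, so u decreases.
∂psi/∂v = -6(v - 1)(v + 1); at v=-2 this is -18, so v increases.
u converges to its nearest critical value 0 (a local min of the u-part); v converges to -1. The iterate converges to (0, -1).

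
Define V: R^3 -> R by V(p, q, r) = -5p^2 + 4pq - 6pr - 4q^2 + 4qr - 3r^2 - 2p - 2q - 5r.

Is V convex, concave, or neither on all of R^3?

concave

V is quadratic, so its Hessian is the constant matrix H = [[-10, 4, -6], [4, -8, 4], [-6, 4, -6]].
Leading principal minors: -10, 64, -128.
Signs alternate −, +, − ⇒ H ≺ 0 ⇒ concave.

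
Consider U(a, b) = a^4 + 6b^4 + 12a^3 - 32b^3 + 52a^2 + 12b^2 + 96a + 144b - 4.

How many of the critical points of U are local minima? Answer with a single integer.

4

U separates as a function of a plus a function of b, so ∇U=0 decouples.
∂U/∂a = 4(a + 2)(a + 3)(a + 4) = 0 at a ∈ {-4, -3, -2}; ∂U/∂b = 24(b - 3)(b - 2)(b + 1) = 0 at b ∈ {-1, 2, 3}.
The Hessian is diagonal: diag(U_aa, U_bb). Second derivatives: U_aa(-4)=8, U_aa(-3)=-4, U_aa(-2)=8; U_bb(-1)=288, U_bb(2)=-72, U_bb(3)=96.
Local minima occur where both diagonal entries positive: (-4, -1), (-4, 3), (-2, -1), (-2, 3). Count: 4.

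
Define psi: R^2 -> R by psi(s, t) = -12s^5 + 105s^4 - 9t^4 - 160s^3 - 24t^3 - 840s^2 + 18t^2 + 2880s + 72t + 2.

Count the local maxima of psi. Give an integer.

4

psi separates as a function of s plus a function of t, so ∇psi=0 decouples.
∂psi/∂s = -60(s - 4)(s - 3)(s - 2)(s + 2) = 0 at s ∈ {-2, 2, 3, 4}; ∂psi/∂t = -36(t - 1)(t + 1)(t + 2) = 0 at t ∈ {-2, -1, 1}.
The Hessian is diagonal: diag(psi_ss, psi_tt). Second derivatives: psi_ss(-2)=7200, psi_ss(2)=-480, psi_ss(3)=300, psi_ss(4)=-720; psi_tt(-2)=-108, psi_tt(-1)=72, psi_tt(1)=-216.
Local maxima occur where both diagonal entries negative: (2, -2), (2, 1), (4, -2), (4, 1). Count: 4.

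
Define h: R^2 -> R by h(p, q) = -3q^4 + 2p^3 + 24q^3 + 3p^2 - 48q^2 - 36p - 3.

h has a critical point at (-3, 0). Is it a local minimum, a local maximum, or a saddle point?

The mixed partial ∂²h/∂p∂q is 0, so the Hessian at any point is diag(h_pp, h_qq) = diag(6(2p + 1), 12(-3q^2 + 12q - 8)).
At (-3, 0): H = diag(-30, -96).
Both eigenvalues are negative, so H is negative definite: a local maximum.

local maximum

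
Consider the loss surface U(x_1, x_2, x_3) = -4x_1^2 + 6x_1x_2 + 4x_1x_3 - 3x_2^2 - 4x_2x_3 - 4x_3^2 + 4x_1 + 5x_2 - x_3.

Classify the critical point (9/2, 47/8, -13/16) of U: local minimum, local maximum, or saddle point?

local maximum

The Hessian is constant: H = [[-8, 6, 4], [6, -6, -4], [4, -4, -8]].
Leading principal minors: Δ₁ = -8, Δ₂ = 12, Δ₃ = -64.
The minors alternate sign starting negative (−, +, −), so H is negative definite: a local maximum.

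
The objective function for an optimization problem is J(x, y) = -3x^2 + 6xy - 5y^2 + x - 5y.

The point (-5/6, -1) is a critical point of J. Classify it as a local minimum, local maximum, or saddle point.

The Hessian of J is constant: H = [[-6, 6], [6, -10]].
det(H) = (-6)·(-10) − 6² = 24.
det(H) > 0 and tr(H) = -16 < 0, so H is negative definite and the point is a local maximum.

local maximum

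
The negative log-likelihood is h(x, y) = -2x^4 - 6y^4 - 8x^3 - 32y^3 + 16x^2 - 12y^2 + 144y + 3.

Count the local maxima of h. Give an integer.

4

h separates as a function of x plus a function of y, so ∇h=0 decouples.
∂h/∂x = -8x(x - 1)(x + 4) = 0 at x ∈ {-4, 0, 1}; ∂h/∂y = -24(y - 1)(y + 2)(y + 3) = 0 at y ∈ {-3, -2, 1}.
The Hessian is diagonal: diag(h_xx, h_yy). Second derivatives: h_xx(-4)=-160, h_xx(0)=32, h_xx(1)=-40; h_yy(-3)=-96, h_yy(-2)=72, h_yy(1)=-288.
Local maxima occur where both diagonal entries negative: (-4, -3), (-4, 1), (1, -3), (1, 1). Count: 4.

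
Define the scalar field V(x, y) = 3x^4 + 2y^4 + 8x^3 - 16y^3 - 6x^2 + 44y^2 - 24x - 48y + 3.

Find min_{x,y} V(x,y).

V(x,y) separates as P(x) + Q(y) + 3, so its minimum is min P + min Q + 3.
P'(x) = 12(x - 1)(x + 1)(x + 2) vanishes at x ∈ {-2, -1, 1}; Q'(y) = 8(y - 3)(y - 2)(y - 1) vanishes at y ∈ {1, 2, 3}.
Local minima of P (where P''>0): P(-2)=8, P(1)=-19. Local minima of Q: Q(1)=-18, Q(3)=-18.
So the global minimum of V is P(1) + Q(1) + 3 = -19 − 18 + 3 = -34, attained at (1, 1).

-34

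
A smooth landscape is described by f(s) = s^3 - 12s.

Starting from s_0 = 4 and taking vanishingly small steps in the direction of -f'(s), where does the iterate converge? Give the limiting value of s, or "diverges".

f'(s) = 3(s - 2)(s + 2), so f'(4) = 36.
Gradient descent moves in the -f' direction, i.e. s is decreasing.
The nearest critical point in that direction is s = 2, where f'' = 12 > 0 (a local minimum). The iterate converges there.

2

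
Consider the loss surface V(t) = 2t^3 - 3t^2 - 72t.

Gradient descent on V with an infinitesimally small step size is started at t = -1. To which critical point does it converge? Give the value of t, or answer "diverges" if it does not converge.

4

V'(t) = 6(t - 4)(t + 3), so V'(-1) = -60.
Gradient descent moves in the -V' direction, i.e. t is increasing.
The nearest critical point in that direction is t = 4, where V'' = 42 > 0 (a local minimum). The iterate converges there.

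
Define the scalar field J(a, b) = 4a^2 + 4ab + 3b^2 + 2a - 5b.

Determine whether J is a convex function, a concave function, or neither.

J is quadratic, so its Hessian is the constant matrix H = [[8, 4], [4, 6]].
det(H) = 32, tr(H) = 14.
det(H) > 0 and tr(H) > 0, so H is positive definite everywhere: convex.

convex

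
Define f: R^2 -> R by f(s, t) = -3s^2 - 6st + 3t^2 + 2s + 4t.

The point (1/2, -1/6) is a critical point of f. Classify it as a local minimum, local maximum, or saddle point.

The Hessian of f is constant: H = [[-6, -6], [-6, 6]].
det(H) = (-6)·6 − (-6)² = -72.
Since det(H) < 0, H is indefinite and the critical point is a saddle point.

saddle point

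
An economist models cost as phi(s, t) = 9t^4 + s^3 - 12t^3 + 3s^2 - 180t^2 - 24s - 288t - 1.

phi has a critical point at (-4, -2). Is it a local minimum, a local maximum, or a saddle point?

The mixed partial ∂²phi/∂s∂t is 0, so the Hessian at any point is diag(phi_ss, phi_tt) = diag(6(s + 1), 36(3t^2 - 2t - 10)).
At (-4, -2): H = diag(-18, 216).
The eigenvalues have opposite signs, so H is indefinite: a saddle point.

saddle point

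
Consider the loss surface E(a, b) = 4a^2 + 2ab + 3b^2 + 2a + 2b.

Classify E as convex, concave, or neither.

E is quadratic, so its Hessian is the constant matrix H = [[8, 2], [2, 6]].
det(H) = 44, tr(H) = 14.
det(H) > 0 and tr(H) > 0, so H is positive definite everywhere: convex.

convex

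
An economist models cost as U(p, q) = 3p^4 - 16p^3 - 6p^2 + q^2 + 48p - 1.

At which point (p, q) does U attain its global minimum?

(4, 0)

U(p,q) separates as A(p) + B(q) − 1, so its minimum is min A + min B − 1.
A'(p) = 12(p - 4)(p - 1)(p + 1) vanishes at p ∈ {-1, 1, 4}; B'(q) = 2q vanishes at q ∈ {0}.
Local minima of A (where A''>0): A(-1)=-35, A(4)=-160. Local minima of B: B(0)=0.
So the global minimum of U is A(4) + B(0) − 1 = -160 + 0 − 1 = -161, attained at (4, 0).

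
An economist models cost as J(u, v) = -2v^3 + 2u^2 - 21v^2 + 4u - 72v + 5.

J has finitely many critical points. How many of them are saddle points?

J separates as a function of u plus a function of v, so ∇J=0 decouples.
∂J/∂u = 4(u + 1) = 0 at u ∈ {-1}; ∂J/∂v = -6(v + 3)(v + 4) = 0 at v ∈ {-4, -3}.
The Hessian is diagonal: diag(J_uu, J_vv). Second derivatives: J_uu(-1)=4; J_vv(-4)=6, J_vv(-3)=-6.
Saddle points occur where the two diagonal entries have opposite signs: (-1, -3). Count: 1.

1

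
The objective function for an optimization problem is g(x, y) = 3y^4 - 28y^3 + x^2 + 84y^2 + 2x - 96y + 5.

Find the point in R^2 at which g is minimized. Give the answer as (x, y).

(-1, 4)

g(x,y) separates as P(x) + Q(y) + 5, so its minimum is min P + min Q + 5.
P'(x) = 2x + 2 vanishes at x ∈ {-1}; Q'(y) = 12(y - 4)(y - 2)(y - 1) vanishes at y ∈ {1, 2, 4}.
Local minima of P (where P''>0): P(-1)=-1. Local minima of Q: Q(1)=-37, Q(4)=-64.
So the global minimum of g is P(-1) + Q(4) + 5 = -1 − 64 + 5 = -60, attained at (-1, 4).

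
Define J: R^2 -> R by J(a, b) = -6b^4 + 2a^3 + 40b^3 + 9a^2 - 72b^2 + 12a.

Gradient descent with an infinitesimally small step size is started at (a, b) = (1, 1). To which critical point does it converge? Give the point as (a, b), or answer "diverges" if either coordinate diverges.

J is separable, so gradient descent decouples: a follows -∂J/∂a, b follows -∂J/∂b.
∂J/∂a = 6(a + 1)(a + 2); at a=1 this is 36, so a decreases.
∂J/∂b = -24b(b - 3)(b - 2); at b=1 this is -48, so b increases.
a converges to its nearest critical value -1 (a local min of the a-part); b converges to 2. The iterate converges to (-1, 2).

(-1, 2)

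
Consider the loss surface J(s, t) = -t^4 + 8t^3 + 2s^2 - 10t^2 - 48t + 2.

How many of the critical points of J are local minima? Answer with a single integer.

1

J separates as a function of s plus a function of t, so ∇J=0 decouples.
∂J/∂s = 4s = 0 at s ∈ {0}; ∂J/∂t = -4(t - 4)(t - 3)(t + 1) = 0 at t ∈ {-1, 3, 4}.
The Hessian is diagonal: diag(J_ss, J_tt). Second derivatives: J_ss(0)=4; J_tt(-1)=-80, J_tt(3)=16, J_tt(4)=-20.
Local minima occur where both diagonal entries positive: (0, 3). Count: 1.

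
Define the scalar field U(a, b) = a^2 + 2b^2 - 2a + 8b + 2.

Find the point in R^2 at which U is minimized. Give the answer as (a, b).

U(a,b) separates as P(a) + Q(b) + 2, so its minimum is min P + min Q + 2.
P'(a) = 2a - 2 vanishes at a ∈ {1}; Q'(b) = 4b + 8 vanishes at b ∈ {-2}.
Local minima of P (where P''>0): P(1)=-1. Local minima of Q: Q(-2)=-8.
So the global minimum of U is P(1) + Q(-2) + 2 = -1 − 8 + 2 = -7, attained at (1, -2).

(1, -2)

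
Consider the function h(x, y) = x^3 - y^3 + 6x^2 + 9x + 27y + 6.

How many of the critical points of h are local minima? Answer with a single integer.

h separates as a function of x plus a function of y, so ∇h=0 decouples.
∂h/∂x = 3(x + 1)(x + 3) = 0 at x ∈ {-3, -1}; ∂h/∂y = -3(y - 3)(y + 3) = 0 at y ∈ {-3, 3}.
The Hessian is diagonal: diag(h_xx, h_yy). Second derivatives: h_xx(-3)=-6, h_xx(-1)=6; h_yy(-3)=18, h_yy(3)=-18.
Local minima occur where both diagonal entries positive: (-1, -3). Count: 1.

1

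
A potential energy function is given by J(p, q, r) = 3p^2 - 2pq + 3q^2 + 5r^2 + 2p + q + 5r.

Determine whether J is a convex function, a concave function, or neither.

convex

J is quadratic, so its Hessian is the constant matrix H = [[6, -2, 0], [-2, 6, 0], [0, 0, 10]].
Leading principal minors: 6, 32, 320.
All positive ⇒ H ≻ 0 ⇒ convex.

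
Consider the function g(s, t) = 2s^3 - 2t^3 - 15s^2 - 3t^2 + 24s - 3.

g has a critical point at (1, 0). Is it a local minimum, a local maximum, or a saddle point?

local maximum

The mixed partial ∂²g/∂s∂t is 0, so the Hessian at any point is diag(g_ss, g_tt) = diag(6(2s - 5), -6(2t + 1)).
At (1, 0): H = diag(-18, -6).
Both eigenvalues are negative, so H is negative definite: a local maximum.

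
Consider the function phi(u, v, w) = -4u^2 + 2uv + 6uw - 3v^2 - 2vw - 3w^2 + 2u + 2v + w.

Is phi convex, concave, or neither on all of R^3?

concave

phi is quadratic, so its Hessian is the constant matrix H = [[-8, 2, 6], [2, -6, -2], [6, -2, -6]].
Leading principal minors: -8, 44, -64.
Signs alternate −, +, − ⇒ H ≺ 0 ⇒ concave.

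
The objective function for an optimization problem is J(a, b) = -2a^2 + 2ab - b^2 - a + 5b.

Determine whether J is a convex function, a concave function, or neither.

J is quadratic, so its Hessian is the constant matrix H = [[-4, 2], [2, -2]].
det(H) = 4, tr(H) = -6.
det(H) > 0 and tr(H) < 0, so H is negative definite everywhere: concave.

concave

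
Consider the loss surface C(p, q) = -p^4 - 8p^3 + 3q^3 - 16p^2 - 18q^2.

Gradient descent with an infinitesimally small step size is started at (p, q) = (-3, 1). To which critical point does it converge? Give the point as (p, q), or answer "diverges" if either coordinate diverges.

C is separable, so gradient descent decouples: p follows -∂C/∂p, q follows -∂C/∂q.
∂C/∂p = -4p(p + 2)(p + 4); at p=-3 this is -12, so p increases.
∂C/∂q = 9q(q - 4); at q=1 this is -27, so q increases.
p converges to its nearest critical value -2 (a local min of the p-part); q converges to 4. The iterate converges to (-2, 4).

(-2, 4)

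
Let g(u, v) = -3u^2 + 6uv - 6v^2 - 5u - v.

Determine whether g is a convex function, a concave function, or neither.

g is quadratic, so its Hessian is the constant matrix H = [[-6, 6], [6, -12]].
det(H) = 36, tr(H) = -18.
det(H) > 0 and tr(H) < 0, so H is negative definite everywhere: concave.

concave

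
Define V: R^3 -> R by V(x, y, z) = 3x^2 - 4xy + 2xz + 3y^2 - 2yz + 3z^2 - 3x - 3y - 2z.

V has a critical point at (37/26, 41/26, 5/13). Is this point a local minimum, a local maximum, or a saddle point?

local minimum

The Hessian is constant: H = [[6, -4, 2], [-4, 6, -2], [2, -2, 6]].
Leading principal minors: Δ₁ = 6, Δ₂ = 20, Δ₃ = 104.
All leading minors are positive, so H is positive definite: a local minimum.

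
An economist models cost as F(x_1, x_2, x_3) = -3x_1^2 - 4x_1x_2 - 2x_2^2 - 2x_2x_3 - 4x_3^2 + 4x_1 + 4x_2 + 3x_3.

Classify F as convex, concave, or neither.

F is quadratic, so its Hessian is the constant matrix H = [[-6, -4, 0], [-4, -4, -2], [0, -2, -8]].
Leading principal minors: -6, 8, -40.
Signs alternate −, +, − ⇒ H ≺ 0 ⇒ concave.

concave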